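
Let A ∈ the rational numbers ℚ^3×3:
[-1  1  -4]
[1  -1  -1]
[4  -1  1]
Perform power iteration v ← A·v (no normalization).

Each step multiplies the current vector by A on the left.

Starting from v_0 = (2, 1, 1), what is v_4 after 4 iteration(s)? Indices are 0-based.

v_0 = (2, 1, 1).
v_1 = A·v_0 = (-5, 0, 8).
v_2 = A·v_1 = (-27, -13, -12).
v_3 = A·v_2 = (62, -2, -107).
v_4 = A·v_3 = (364, 171, 143).

v_4 = (364, 171, 143)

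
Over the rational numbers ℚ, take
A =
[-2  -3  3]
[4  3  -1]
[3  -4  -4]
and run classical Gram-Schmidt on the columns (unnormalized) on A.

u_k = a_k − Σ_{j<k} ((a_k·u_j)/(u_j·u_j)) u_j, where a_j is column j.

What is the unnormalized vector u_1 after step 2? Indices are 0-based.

Step 1: u_0 = a_0 = (-2, 4, 3).
Step 2: u_1 = a_1 − (6/29)·u_0 = (-75/29, 63/29, -134/29).

u_1 = (-75/29, 63/29, -134/29)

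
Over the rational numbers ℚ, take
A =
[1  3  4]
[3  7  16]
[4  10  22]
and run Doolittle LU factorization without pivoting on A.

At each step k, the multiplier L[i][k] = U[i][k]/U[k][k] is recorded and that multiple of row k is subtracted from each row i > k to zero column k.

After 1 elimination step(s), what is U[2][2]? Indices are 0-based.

U[2][2] = 6

Step 1: pivot at (0,0) is 1.
  row1 ← row1 − (3)·row0  ⇒  L[1][0]=3, U row1=(0, -2, 4)
  row2 ← row2 − (4)·row0  ⇒  L[2][0]=4, U row2=(0, -2, 6)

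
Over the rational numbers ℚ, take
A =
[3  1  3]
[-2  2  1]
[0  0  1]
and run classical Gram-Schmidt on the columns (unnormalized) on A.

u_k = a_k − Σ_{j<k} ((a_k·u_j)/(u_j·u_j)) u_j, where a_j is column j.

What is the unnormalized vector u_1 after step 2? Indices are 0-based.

u_1 = (16/13, 24/13, 0)

Step 1: u_0 = a_0 = (3, -2, 0).
Step 2: u_1 = a_1 − (-1/13)·u_0 = (16/13, 24/13, 0).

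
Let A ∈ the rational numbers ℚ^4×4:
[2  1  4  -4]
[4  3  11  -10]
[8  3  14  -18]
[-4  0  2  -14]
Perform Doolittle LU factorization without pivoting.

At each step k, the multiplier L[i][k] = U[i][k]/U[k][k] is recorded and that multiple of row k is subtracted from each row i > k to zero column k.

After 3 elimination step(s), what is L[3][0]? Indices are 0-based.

L[3][0] = -2

Step 1: pivot at (0,0) is 2.
  row1 ← row1 − (2)·row0  ⇒  L[1][0]=2, U row1=(0, 1, 3, -2)
  row2 ← row2 − (4)·row0  ⇒  L[2][0]=4, U row2=(0, -1, -2, -2)
  row3 ← row3 − (-2)·row0  ⇒  L[3][0]=-2, U row3=(0, 2, 10, -22)
Step 2: pivot at (1,1) is 1.
  row2 ← row2 − (-1)·row1  ⇒  L[2][1]=-1, U row2=(0, 0, 1, -4)
  row3 ← row3 − (2)·row1  ⇒  L[3][1]=2, U row3=(0, 0, 4, -18)
Step 3: pivot at (2,2) is 1.
  row3 ← row3 − (4)·row2  ⇒  L[3][2]=4, U row3=(0, 0, 0, -2)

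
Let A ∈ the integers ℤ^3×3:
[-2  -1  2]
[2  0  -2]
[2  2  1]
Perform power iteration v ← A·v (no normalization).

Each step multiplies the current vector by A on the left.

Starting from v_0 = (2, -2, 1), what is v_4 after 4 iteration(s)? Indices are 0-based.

v_4 = (-12, 22, 5)

v_0 = (2, -2, 1).
v_1 = A·v_0 = (0, 2, 1).
v_2 = A·v_1 = (0, -2, 5).
v_3 = A·v_2 = (12, -10, 1).
v_4 = A·v_3 = (-12, 22, 5).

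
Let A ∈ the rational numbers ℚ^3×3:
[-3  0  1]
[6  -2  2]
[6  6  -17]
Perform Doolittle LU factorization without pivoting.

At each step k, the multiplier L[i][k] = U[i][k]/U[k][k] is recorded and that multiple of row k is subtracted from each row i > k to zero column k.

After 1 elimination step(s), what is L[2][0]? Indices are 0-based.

[col 0] pivot -3
  R1 -= -2*R0 → (0, -2, 4)  (L[1][0] := -2)
  R2 -= -2*R0 → (0, 6, -15)  (L[2][0] := -2)

L[2][0] = -2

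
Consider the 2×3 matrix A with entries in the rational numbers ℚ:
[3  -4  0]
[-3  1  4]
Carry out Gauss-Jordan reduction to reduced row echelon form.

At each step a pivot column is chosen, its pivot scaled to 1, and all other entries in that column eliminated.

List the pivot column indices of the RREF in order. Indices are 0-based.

pivot columns: 0, 1

step 1: normalize row 0 (÷3) = (1, -4/3, 0)
  row 1: subtract -3×row0 = (0, -3, 4)
step 2: normalize row 1 (÷-3) = (0, 1, -4/3)
  row 0: subtract -4/3×row1 = (1, 0, -16/9)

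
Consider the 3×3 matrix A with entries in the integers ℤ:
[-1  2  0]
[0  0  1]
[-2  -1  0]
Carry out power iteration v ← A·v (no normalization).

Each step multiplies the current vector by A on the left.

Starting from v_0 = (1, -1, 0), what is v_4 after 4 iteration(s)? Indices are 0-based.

v_0 = (1, -1, 0).
v_1 = A·v_0 = (-3, 0, -1).
v_2 = A·v_1 = (3, -1, 6).
v_3 = A·v_2 = (-5, 6, -5).
v_4 = A·v_3 = (17, -5, 4).

v_4 = (17, -5, 4)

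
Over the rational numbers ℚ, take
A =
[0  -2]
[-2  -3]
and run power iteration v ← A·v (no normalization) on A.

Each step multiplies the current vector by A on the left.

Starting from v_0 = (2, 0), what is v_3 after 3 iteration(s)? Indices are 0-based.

v_3 = (-24, -52)

v_0 = (2, 0).
v_1 = A·v_0 = (0, -4).
v_2 = A·v_1 = (8, 12).
v_3 = A·v_2 = (-24, -52).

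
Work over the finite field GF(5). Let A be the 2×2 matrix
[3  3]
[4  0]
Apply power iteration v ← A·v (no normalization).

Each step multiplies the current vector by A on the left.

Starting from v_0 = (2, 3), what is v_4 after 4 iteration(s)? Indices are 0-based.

v_0 = (2, 3).
v_1 = A·v_0 = (0, 3).
v_2 = A·v_1 = (4, 0).
v_3 = A·v_2 = (2, 1).
v_4 = A·v_3 = (4, 3).

v_4 = (4, 3)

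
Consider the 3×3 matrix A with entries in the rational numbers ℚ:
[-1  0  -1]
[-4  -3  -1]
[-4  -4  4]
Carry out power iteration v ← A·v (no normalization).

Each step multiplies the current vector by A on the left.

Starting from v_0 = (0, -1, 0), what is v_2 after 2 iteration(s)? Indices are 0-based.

v_2 = (-4, -13, 4)

v_0 = (0, -1, 0).
v_1 = A·v_0 = (0, 3, 4).
v_2 = A·v_1 = (-4, -13, 4).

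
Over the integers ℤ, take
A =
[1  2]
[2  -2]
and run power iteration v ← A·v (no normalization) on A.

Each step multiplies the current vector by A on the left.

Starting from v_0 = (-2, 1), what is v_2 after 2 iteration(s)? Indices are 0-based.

v_0 = (-2, 1).
v_1 = A·v_0 = (0, -6).
v_2 = A·v_1 = (-12, 12).

v_2 = (-12, 12)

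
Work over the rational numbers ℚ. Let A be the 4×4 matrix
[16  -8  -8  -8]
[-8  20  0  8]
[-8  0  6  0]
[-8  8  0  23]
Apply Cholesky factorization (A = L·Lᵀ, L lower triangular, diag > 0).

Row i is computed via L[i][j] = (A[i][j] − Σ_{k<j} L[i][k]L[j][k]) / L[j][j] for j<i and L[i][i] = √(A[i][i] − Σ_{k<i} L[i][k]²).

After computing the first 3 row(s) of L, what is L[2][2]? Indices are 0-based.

Step 1: L[0][0] = √(16) = 4.
  L[1][0] = (-8) / L[0][0] = -2.
Step 2: L[1][1] = √(16) = 4.
  L[2][0] = (-8) / L[0][0] = -2.
  L[2][1] = (-4) / L[1][1] = -1.
Step 3: L[2][2] = √(1) = 1.

L[2][2] = 1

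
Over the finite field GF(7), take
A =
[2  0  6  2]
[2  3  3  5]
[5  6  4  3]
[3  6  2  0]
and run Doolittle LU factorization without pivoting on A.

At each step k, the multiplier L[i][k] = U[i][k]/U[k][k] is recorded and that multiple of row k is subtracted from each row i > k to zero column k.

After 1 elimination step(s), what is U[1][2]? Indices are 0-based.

U[1][2] = 4

k=0: U[0][0]=2
  eliminate (1,0): mult=1, new row 1: (0, 3, 4, 3); set L[1][0]=1
  eliminate (2,0): mult=6, new row 2: (0, 6, 3, 5); set L[2][0]=6
  eliminate (3,0): mult=5, new row 3: (0, 6, 0, 4); set L[3][0]=5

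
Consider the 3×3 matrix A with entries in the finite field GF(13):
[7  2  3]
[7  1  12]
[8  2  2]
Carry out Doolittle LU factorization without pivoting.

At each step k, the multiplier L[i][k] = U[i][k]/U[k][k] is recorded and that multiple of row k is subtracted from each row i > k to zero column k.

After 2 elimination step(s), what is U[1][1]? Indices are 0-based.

Step 1: pivot at (0,0) is 7.
  row1 ← row1 − (1)·row0  ⇒  L[1][0]=1, U row1=(0, 12, 9)
  row2 ← row2 − (3)·row0  ⇒  L[2][0]=3, U row2=(0, 9, 6)
Step 2: pivot at (1,1) is 12.
  row2 ← row2 − (4)·row1  ⇒  L[2][1]=4, U row2=(0, 0, 9)

U[1][1] = 12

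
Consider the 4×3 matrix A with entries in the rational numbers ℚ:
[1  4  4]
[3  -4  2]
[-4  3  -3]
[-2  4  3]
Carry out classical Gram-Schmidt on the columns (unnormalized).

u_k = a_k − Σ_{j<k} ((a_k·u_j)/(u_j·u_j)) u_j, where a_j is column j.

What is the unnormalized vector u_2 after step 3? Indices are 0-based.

u_2 = (-314/463, 652/463, -116/463, 1053/463)

Step 1: u_0 = a_0 = (1, 3, -4, -2).
Step 2: u_1 = a_1 − (-14/15)·u_0 = (74/15, -6/5, -11/15, 32/15).
Step 3: u_2 = a_2 − (8/15)·u_0 − (389/463)·u_1 = (-314/463, 652/463, -116/463, 1053/463).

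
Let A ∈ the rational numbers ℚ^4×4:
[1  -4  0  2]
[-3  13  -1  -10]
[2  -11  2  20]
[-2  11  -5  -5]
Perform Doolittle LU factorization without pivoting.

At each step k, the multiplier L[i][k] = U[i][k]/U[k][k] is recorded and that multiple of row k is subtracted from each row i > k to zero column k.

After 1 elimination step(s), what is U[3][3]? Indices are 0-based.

U[3][3] = -1

k=0: U[0][0]=1
  eliminate (1,0): mult=-3, new row 1: (0, 1, -1, -4); set L[1][0]=-3
  eliminate (2,0): mult=2, new row 2: (0, -3, 2, 16); set L[2][0]=2
  eliminate (3,0): mult=-2, new row 3: (0, 3, -5, -1); set L[3][0]=-2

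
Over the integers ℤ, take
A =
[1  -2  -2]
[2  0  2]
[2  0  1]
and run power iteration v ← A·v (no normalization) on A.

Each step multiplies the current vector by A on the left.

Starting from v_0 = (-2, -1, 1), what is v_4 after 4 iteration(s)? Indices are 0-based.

v_4 = (20, 102, 93)

v_0 = (-2, -1, 1).
v_1 = A·v_0 = (-2, -2, -3).
v_2 = A·v_1 = (8, -10, -7).
v_3 = A·v_2 = (42, 2, 9).
v_4 = A·v_3 = (20, 102, 93).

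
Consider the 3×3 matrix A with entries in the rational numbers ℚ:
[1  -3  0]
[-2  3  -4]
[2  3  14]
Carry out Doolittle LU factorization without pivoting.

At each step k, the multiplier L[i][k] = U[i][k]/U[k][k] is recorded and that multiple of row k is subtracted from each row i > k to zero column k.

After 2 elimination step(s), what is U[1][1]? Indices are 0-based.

U[1][1] = -3

k=0: U[0][0]=1
  eliminate (1,0): mult=-2, new row 1: (0, -3, -4); set L[1][0]=-2
  eliminate (2,0): mult=2, new row 2: (0, 9, 14); set L[2][0]=2
k=1: U[1][1]=-3
  eliminate (2,1): mult=-3, new row 2: (0, 0, 2); set L[2][1]=-3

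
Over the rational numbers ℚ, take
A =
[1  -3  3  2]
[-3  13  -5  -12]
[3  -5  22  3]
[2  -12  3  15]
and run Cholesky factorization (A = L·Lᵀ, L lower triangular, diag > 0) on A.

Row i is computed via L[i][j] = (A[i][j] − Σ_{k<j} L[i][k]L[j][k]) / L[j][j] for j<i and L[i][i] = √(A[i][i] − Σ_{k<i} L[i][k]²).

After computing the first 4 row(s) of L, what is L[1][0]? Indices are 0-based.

Step 1: L[0][0] = √(1) = 1.
  L[1][0] = (-3) / L[0][0] = -3.
Step 2: L[1][1] = √(4) = 2.
  L[2][0] = (3) / L[0][0] = 3.
  L[2][1] = (4) / L[1][1] = 2.
Step 3: L[2][2] = √(9) = 3.
  L[3][0] = (2) / L[0][0] = 2.
  L[3][1] = (-6) / L[1][1] = -3.
  L[3][2] = (3) / L[2][2] = 1.
Step 4: L[3][3] = √(1) = 1.

L[1][0] = -3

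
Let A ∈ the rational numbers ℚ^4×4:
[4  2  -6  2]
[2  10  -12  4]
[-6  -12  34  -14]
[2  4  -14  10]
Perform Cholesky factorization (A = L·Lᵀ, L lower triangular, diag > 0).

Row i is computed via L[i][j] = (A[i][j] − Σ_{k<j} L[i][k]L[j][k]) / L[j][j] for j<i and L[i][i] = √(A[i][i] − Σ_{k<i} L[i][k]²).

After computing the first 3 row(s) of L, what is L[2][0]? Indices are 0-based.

L[2][0] = -3

Step 1: L[0][0] = √(4) = 2.
  L[1][0] = (2) / L[0][0] = 1.
Step 2: L[1][1] = √(9) = 3.
  L[2][0] = (-6) / L[0][0] = -3.
  L[2][1] = (-9) / L[1][1] = -3.
Step 3: L[2][2] = √(16) = 4.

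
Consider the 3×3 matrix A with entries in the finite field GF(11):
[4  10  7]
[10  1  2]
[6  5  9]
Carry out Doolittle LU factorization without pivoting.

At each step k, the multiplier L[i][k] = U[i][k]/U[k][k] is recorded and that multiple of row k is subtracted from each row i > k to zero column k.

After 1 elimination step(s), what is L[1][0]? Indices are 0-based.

[col 0] pivot 4
  R1 -= 8*R0 → (0, 9, 1)  (L[1][0] := 8)
  R2 -= 7*R0 → (0, 1, 4)  (L[2][0] := 7)

L[1][0] = 8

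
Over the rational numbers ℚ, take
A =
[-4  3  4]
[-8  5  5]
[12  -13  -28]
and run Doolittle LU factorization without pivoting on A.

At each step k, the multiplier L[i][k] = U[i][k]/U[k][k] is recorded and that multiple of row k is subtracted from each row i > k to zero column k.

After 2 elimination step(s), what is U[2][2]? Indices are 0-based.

U[2][2] = -4

Step 1: pivot at (0,0) is -4.
  row1 ← row1 − (2)·row0  ⇒  L[1][0]=2, U row1=(0, -1, -3)
  row2 ← row2 − (-3)·row0  ⇒  L[2][0]=-3, U row2=(0, -4, -16)
Step 2: pivot at (1,1) is -1.
  row2 ← row2 − (4)·row1  ⇒  L[2][1]=4, U row2=(0, 0, -4)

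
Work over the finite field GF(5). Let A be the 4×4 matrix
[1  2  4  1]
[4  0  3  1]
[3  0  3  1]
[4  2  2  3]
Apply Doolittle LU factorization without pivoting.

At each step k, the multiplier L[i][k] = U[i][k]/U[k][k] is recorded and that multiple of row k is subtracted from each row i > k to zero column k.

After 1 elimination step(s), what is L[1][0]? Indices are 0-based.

k=0: U[0][0]=1
  eliminate (1,0): mult=4, new row 1: (0, 2, 2, 2); set L[1][0]=4
  eliminate (2,0): mult=3, new row 2: (0, 4, 1, 3); set L[2][0]=3
  eliminate (3,0): mult=4, new row 3: (0, 4, 1, 4); set L[3][0]=4

L[1][0] = 4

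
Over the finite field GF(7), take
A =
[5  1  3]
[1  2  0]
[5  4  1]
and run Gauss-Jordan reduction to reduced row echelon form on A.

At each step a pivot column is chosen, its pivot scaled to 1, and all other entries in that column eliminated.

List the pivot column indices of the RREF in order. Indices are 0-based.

pivot columns: 0, 1, 2

[1] R0 /= 5  ⇒  (1, 3, 2)
     R1 -= 1·R0  ⇒  (0, 6, 5)
     R2 -= 5·R0  ⇒  (0, 3, 5)
[2] R1 /= 6  ⇒  (0, 1, 2)
     R0 -= 3·R1  ⇒  (1, 0, 3)
     R2 -= 3·R1  ⇒  (0, 0, 6)
[3] R2 /= 6  ⇒  (0, 0, 1)
     R0 -= 3·R2  ⇒  (1, 0, 0)
     R1 -= 2·R2  ⇒  (0, 1, 0)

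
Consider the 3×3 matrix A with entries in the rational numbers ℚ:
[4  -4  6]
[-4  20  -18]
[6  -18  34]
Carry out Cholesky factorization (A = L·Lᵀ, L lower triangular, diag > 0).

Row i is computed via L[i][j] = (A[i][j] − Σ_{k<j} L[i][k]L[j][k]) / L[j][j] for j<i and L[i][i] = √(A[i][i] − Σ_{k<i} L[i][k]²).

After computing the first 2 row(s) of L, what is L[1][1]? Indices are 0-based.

L[1][1] = 4

Step 1: L[0][0] = √(4) = 2.
  L[1][0] = (-4) / L[0][0] = -2.
Step 2: L[1][1] = √(16) = 4.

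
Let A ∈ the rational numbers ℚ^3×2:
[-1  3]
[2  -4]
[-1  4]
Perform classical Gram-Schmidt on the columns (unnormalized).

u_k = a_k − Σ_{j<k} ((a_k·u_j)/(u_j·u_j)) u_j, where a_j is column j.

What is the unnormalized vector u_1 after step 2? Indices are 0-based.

Step 1: u_0 = a_0 = (-1, 2, -1).
Step 2: u_1 = a_1 − (-5/2)·u_0 = (1/2, 1, 3/2).

u_1 = (1/2, 1, 3/2)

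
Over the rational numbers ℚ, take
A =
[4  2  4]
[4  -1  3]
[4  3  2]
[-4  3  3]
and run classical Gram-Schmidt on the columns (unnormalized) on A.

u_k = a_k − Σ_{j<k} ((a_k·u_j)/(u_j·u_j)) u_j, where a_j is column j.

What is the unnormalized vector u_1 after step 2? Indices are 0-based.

u_1 = (7/4, -5/4, 11/4, 13/4)

Step 1: u_0 = a_0 = (4, 4, 4, -4).
Step 2: u_1 = a_1 − (1/16)·u_0 = (7/4, -5/4, 11/4, 13/4).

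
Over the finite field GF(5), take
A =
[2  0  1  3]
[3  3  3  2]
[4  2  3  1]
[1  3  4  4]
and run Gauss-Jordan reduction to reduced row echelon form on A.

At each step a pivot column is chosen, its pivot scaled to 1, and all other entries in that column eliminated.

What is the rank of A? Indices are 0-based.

rank = 3

pivot(0,0)=2: scale R0 → (1, 0, 3, 4)
  clear (1,0): R1 −= (3)R0 → (0, 3, 4, 0)
  clear (2,0): R2 −= (4)R0 → (0, 2, 1, 0)
  clear (3,0): R3 −= (1)R0 → (0, 3, 1, 0)
pivot(1,1)=3: scale R1 → (0, 1, 3, 0)
  clear (2,1): R2 −= (2)R1 → (0, 0, 0, 0)
  clear (3,1): R3 −= (3)R1 → (0, 0, 2, 0)
pivot(2,2): swap R2↔R3
pivot(2,2)=2: scale R2 → (0, 0, 1, 0)
  clear (0,2): R0 −= (3)R2 → (1, 0, 0, 4)
  clear (1,2): R1 −= (3)R2 → (0, 1, 0, 0)
col 3: no nonzero at/below row 3; advance.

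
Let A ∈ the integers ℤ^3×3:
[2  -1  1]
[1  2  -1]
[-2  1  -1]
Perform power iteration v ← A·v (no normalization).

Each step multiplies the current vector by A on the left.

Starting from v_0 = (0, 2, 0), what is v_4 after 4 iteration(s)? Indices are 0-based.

v_0 = (0, 2, 0).
v_1 = A·v_0 = (-2, 4, 2).
v_2 = A·v_1 = (-6, 4, 6).
v_3 = A·v_2 = (-10, -4, 10).
v_4 = A·v_3 = (-6, -28, 6).

v_4 = (-6, -28, 6)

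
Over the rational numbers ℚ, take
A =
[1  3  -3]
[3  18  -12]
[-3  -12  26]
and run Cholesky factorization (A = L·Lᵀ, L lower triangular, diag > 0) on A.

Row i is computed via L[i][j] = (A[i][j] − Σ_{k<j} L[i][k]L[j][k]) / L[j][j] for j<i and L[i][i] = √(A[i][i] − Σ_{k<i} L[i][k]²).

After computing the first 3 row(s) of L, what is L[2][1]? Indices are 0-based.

Step 1: L[0][0] = √(1) = 1.
  L[1][0] = (3) / L[0][0] = 3.
Step 2: L[1][1] = √(9) = 3.
  L[2][0] = (-3) / L[0][0] = -3.
  L[2][1] = (-3) / L[1][1] = -1.
Step 3: L[2][2] = √(16) = 4.

L[2][1] = -1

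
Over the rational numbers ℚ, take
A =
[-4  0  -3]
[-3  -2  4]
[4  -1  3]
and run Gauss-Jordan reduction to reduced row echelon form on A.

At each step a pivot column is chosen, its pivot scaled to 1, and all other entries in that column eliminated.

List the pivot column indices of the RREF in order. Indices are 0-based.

pivot columns: 0, 1, 2

step 1: normalize row 0 (÷-4) = (1, 0, 3/4)
  row 1: subtract -3×row0 = (0, -2, 25/4)
  row 2: subtract 4×row0 = (0, -1, 0)
step 2: normalize row 1 (÷-2) = (0, 1, -25/8)
  row 2: subtract -1×row1 = (0, 0, -25/8)
step 3: normalize row 2 (÷-25/8) = (0, 0, 1)
  row 0: subtract 3/4×row2 = (1, 0, 0)
  row 1: subtract -25/8×row2 = (0, 1, 0)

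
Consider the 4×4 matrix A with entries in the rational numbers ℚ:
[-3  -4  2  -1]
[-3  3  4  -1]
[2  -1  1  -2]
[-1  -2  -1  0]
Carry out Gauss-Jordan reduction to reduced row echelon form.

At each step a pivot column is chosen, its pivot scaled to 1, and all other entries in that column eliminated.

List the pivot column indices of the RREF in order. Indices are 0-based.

step 1: normalize row 0 (÷-3) = (1, 4/3, -2/3, 1/3)
  row 1: subtract -3×row0 = (0, 7, 2, 0)
  row 2: subtract 2×row0 = (0, -11/3, 7/3, -8/3)
  row 3: subtract -1×row0 = (0, -2/3, -5/3, 1/3)
step 2: normalize row 1 (÷7) = (0, 1, 2/7, 0)
  row 0: subtract 4/3×row1 = (1, 0, -22/21, 1/3)
  row 2: subtract -11/3×row1 = (0, 0, 71/21, -8/3)
  row 3: subtract -2/3×row1 = (0, 0, -31/21, 1/3)
step 3: normalize row 2 (÷71/21) = (0, 0, 1, -56/71)
  row 0: subtract -22/21×row2 = (1, 0, 0, -35/71)
  row 1: subtract 2/7×row2 = (0, 1, 0, 16/71)
  row 3: subtract -31/21×row2 = (0, 0, 0, -59/71)
step 4: normalize row 3 (÷-59/71) = (0, 0, 0, 1)
  row 0: subtract -35/71×row3 = (1, 0, 0, 0)
  row 1: subtract 16/71×row3 = (0, 1, 0, 0)
  row 2: subtract -56/71×row3 = (0, 0, 1, 0)

pivot columns: 0, 1, 2, 3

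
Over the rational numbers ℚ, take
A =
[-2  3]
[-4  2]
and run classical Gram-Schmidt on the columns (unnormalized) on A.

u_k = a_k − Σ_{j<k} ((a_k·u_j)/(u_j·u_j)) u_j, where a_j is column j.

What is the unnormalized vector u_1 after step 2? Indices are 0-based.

Step 1: u_0 = a_0 = (-2, -4).
Step 2: u_1 = a_1 − (-7/10)·u_0 = (8/5, -4/5).

u_1 = (8/5, -4/5)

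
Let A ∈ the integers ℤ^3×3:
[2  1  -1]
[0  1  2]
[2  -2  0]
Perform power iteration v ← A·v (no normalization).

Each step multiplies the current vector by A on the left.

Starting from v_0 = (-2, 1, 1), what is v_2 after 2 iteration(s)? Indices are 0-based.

v_0 = (-2, 1, 1).
v_1 = A·v_0 = (-4, 3, -6).
v_2 = A·v_1 = (1, -9, -14).

v_2 = (1, -9, -14)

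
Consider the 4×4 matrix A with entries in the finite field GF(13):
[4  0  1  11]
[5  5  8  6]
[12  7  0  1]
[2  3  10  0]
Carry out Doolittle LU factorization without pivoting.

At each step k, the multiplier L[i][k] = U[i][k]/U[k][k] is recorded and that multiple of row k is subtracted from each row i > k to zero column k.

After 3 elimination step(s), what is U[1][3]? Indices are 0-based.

k=0: U[0][0]=4
  eliminate (1,0): mult=11, new row 1: (0, 5, 10, 2); set L[1][0]=11
  eliminate (2,0): mult=3, new row 2: (0, 7, 10, 7); set L[2][0]=3
  eliminate (3,0): mult=7, new row 3: (0, 3, 3, 1); set L[3][0]=7
k=1: U[1][1]=5
  eliminate (2,1): mult=4, new row 2: (0, 0, 9, 12); set L[2][1]=4
  eliminate (3,1): mult=11, new row 3: (0, 0, 10, 5); set L[3][1]=11
k=2: U[2][2]=9
  eliminate (3,2): mult=4, new row 3: (0, 0, 0, 9); set L[3][2]=4

U[1][3] = 2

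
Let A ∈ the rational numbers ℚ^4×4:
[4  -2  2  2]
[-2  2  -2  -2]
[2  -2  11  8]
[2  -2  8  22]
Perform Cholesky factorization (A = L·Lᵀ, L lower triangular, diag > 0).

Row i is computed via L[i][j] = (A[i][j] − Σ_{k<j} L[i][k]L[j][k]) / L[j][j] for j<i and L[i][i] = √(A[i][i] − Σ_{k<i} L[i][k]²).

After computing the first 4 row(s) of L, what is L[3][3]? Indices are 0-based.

L[3][3] = 4

Step 1: L[0][0] = √(4) = 2.
  L[1][0] = (-2) / L[0][0] = -1.
Step 2: L[1][1] = √(1) = 1.
  L[2][0] = (2) / L[0][0] = 1.
  L[2][1] = (-1) / L[1][1] = -1.
Step 3: L[2][2] = √(9) = 3.
  L[3][0] = (2) / L[0][0] = 1.
  L[3][1] = (-1) / L[1][1] = -1.
  L[3][2] = (6) / L[2][2] = 2.
Step 4: L[3][3] = √(16) = 4.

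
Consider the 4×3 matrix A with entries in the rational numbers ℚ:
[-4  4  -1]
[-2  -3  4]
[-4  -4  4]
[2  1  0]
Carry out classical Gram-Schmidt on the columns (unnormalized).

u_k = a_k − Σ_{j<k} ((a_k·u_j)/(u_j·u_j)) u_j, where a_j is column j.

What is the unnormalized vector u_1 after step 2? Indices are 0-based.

u_1 = (24/5, -13/5, -16/5, 3/5)

Step 1: u_0 = a_0 = (-4, -2, -4, 2).
Step 2: u_1 = a_1 − (1/5)·u_0 = (24/5, -13/5, -16/5, 3/5).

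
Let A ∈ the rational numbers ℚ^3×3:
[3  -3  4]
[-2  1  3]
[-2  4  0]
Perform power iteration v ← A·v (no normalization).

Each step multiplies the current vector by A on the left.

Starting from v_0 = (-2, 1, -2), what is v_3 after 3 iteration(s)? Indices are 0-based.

v_3 = (-99, 179, 260)

v_0 = (-2, 1, -2).
v_1 = A·v_0 = (-17, -1, 8).
v_2 = A·v_1 = (-16, 57, 30).
v_3 = A·v_2 = (-99, 179, 260).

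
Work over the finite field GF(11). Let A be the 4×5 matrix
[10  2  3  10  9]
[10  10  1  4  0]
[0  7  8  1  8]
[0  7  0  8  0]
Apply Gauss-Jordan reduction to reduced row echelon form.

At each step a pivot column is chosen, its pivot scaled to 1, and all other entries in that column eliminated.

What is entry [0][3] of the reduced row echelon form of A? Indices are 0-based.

M[0][3] = 4

[1] R0 /= 10  ⇒  (1, 9, 8, 1, 2)
     R1 -= 10·R0  ⇒  (0, 8, 9, 5, 2)
[2] R1 /= 8  ⇒  (0, 1, 8, 2, 3)
     R0 -= 9·R1  ⇒  (1, 0, 2, 5, 8)
     R2 -= 7·R1  ⇒  (0, 0, 7, 9, 9)
     R3 -= 7·R1  ⇒  (0, 0, 10, 5, 1)
[3] R2 /= 7  ⇒  (0, 0, 1, 6, 6)
     R0 -= 2·R2  ⇒  (1, 0, 0, 4, 7)
     R1 -= 8·R2  ⇒  (0, 1, 0, 9, 10)
     R3 -= 10·R2  ⇒  (0, 0, 0, 0, 7)
column 3 empty below row 3
[4] R3 /= 7  ⇒  (0, 0, 0, 0, 1)
     R0 -= 7·R3  ⇒  (1, 0, 0, 4, 0)
     R1 -= 10·R3  ⇒  (0, 1, 0, 9, 0)
     R2 -= 6·R3  ⇒  (0, 0, 1, 6, 0)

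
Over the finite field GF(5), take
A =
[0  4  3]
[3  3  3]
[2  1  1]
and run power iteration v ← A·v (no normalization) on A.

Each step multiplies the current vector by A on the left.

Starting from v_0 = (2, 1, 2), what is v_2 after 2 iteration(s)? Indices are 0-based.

v_2 = (1, 1, 2)

v_0 = (2, 1, 2).
v_1 = A·v_0 = (0, 0, 2).
v_2 = A·v_1 = (1, 1, 2).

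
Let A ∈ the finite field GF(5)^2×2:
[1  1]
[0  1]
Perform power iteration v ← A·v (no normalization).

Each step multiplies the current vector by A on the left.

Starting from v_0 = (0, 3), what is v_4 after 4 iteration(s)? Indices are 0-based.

v_4 = (2, 3)

v_0 = (0, 3).
v_1 = A·v_0 = (3, 3).
v_2 = A·v_1 = (1, 3).
v_3 = A·v_2 = (4, 3).
v_4 = A·v_3 = (2, 3).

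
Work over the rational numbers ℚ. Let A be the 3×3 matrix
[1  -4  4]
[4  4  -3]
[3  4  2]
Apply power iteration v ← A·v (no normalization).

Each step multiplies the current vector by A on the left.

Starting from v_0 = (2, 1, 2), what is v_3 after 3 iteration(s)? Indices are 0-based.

v_0 = (2, 1, 2).
v_1 = A·v_0 = (6, 6, 14).
v_2 = A·v_1 = (38, 6, 70).
v_3 = A·v_2 = (294, -34, 278).

v_3 = (294, -34, 278)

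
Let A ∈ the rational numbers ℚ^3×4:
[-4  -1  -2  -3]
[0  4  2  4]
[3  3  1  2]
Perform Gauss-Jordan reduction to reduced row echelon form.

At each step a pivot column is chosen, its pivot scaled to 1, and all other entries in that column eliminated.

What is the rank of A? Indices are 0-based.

rank = 3

step 1: normalize row 0 (÷-4) = (1, 1/4, 1/2, 3/4)
  row 2: subtract 3×row0 = (0, 9/4, -1/2, -1/4)
step 2: normalize row 1 (÷4) = (0, 1, 1/2, 1)
  row 0: subtract 1/4×row1 = (1, 0, 3/8, 1/2)
  row 2: subtract 9/4×row1 = (0, 0, -13/8, -5/2)
step 3: normalize row 2 (÷-13/8) = (0, 0, 1, 20/13)
  row 0: subtract 3/8×row2 = (1, 0, 0, -1/13)
  row 1: subtract 1/2×row2 = (0, 1, 0, 3/13)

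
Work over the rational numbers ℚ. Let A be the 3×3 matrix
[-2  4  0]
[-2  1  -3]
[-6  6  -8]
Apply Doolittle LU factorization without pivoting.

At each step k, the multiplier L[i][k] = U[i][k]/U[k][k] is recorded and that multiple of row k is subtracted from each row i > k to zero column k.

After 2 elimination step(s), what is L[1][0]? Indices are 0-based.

k=0: U[0][0]=-2
  eliminate (1,0): mult=1, new row 1: (0, -3, -3); set L[1][0]=1
  eliminate (2,0): mult=3, new row 2: (0, -6, -8); set L[2][0]=3
k=1: U[1][1]=-3
  eliminate (2,1): mult=2, new row 2: (0, 0, -2); set L[2][1]=2

L[1][0] = 1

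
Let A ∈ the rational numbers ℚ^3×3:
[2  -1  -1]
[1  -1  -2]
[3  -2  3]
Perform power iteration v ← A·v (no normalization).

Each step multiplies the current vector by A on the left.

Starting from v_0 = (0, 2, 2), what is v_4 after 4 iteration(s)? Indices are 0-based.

v_0 = (0, 2, 2).
v_1 = A·v_0 = (-4, -6, 2).
v_2 = A·v_1 = (-4, -2, 6).
v_3 = A·v_2 = (-12, -14, 10).
v_4 = A·v_3 = (-20, -18, 22).

v_4 = (-20, -18, 22)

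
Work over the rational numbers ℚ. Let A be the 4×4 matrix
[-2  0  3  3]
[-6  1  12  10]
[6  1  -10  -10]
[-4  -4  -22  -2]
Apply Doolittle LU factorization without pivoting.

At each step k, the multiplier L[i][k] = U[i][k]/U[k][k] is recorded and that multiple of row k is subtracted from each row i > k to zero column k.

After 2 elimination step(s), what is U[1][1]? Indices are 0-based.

[col 0] pivot -2
  R1 -= 3*R0 → (0, 1, 3, 1)  (L[1][0] := 3)
  R2 -= -3*R0 → (0, 1, -1, -1)  (L[2][0] := -3)
  R3 -= 2*R0 → (0, -4, -28, -8)  (L[3][0] := 2)
[col 1] pivot 1
  R2 -= 1*R1 → (0, 0, -4, -2)  (L[2][1] := 1)
  R3 -= -4*R1 → (0, 0, -16, -4)  (L[3][1] := -4)

U[1][1] = 1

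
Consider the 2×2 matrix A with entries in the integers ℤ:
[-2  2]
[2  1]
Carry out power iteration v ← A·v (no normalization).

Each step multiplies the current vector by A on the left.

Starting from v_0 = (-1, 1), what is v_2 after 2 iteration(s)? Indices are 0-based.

v_0 = (-1, 1).
v_1 = A·v_0 = (4, -1).
v_2 = A·v_1 = (-10, 7).

v_2 = (-10, 7)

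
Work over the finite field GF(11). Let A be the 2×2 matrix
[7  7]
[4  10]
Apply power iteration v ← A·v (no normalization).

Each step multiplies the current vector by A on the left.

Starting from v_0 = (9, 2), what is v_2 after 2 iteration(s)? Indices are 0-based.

v_2 = (7, 10)

v_0 = (9, 2).
v_1 = A·v_0 = (0, 1).
v_2 = A·v_1 = (7, 10).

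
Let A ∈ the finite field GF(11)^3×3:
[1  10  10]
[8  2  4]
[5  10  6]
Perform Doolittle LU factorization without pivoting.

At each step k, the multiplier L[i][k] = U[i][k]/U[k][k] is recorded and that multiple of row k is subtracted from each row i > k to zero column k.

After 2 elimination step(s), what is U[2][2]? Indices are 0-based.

Step 1: pivot at (0,0) is 1.
  row1 ← row1 − (8)·row0  ⇒  L[1][0]=8, U row1=(0, 10, 1)
  row2 ← row2 − (5)·row0  ⇒  L[2][0]=5, U row2=(0, 4, 0)
Step 2: pivot at (1,1) is 10.
  row2 ← row2 − (7)·row1  ⇒  L[2][1]=7, U row2=(0, 0, 4)

U[2][2] = 4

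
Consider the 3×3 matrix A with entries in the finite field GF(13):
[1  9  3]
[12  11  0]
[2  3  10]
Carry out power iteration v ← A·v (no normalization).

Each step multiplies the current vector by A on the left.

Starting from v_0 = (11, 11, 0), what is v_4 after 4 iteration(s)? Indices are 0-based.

v_0 = (11, 11, 0).
v_1 = A·v_0 = (6, 6, 3).
v_2 = A·v_1 = (4, 8, 8).
v_3 = A·v_2 = (9, 6, 8).
v_4 = A·v_3 = (9, 5, 12).

v_4 = (9, 5, 12)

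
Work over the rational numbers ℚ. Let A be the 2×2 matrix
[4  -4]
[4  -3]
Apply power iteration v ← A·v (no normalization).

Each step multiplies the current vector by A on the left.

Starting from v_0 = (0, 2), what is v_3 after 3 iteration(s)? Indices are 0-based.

v_0 = (0, 2).
v_1 = A·v_0 = (-8, -6).
v_2 = A·v_1 = (-8, -14).
v_3 = A·v_2 = (24, 10).

v_3 = (24, 10)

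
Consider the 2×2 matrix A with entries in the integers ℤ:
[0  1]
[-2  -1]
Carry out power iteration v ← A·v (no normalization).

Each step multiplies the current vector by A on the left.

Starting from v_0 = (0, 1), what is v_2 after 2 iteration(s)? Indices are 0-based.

v_0 = (0, 1).
v_1 = A·v_0 = (1, -1).
v_2 = A·v_1 = (-1, -1).

v_2 = (-1, -1)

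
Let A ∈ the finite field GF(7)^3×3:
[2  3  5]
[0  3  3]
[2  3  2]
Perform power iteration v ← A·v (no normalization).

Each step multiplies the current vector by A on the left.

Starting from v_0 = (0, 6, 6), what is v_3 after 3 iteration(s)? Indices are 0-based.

v_0 = (0, 6, 6).
v_1 = A·v_0 = (6, 1, 2).
v_2 = A·v_1 = (4, 2, 5).
v_3 = A·v_2 = (4, 0, 3).

v_3 = (4, 0, 3)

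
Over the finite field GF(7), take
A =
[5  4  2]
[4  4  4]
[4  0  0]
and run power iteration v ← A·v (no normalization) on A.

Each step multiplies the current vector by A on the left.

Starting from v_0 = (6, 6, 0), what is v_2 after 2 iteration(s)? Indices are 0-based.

v_2 = (6, 0, 6)

v_0 = (6, 6, 0).
v_1 = A·v_0 = (5, 6, 3).
v_2 = A·v_1 = (6, 0, 6).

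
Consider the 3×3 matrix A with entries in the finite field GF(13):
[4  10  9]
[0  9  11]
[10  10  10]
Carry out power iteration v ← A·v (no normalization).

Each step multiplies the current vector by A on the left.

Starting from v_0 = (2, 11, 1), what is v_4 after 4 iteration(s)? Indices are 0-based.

v_4 = (8, 3, 8)

v_0 = (2, 11, 1).
v_1 = A·v_0 = (10, 6, 10).
v_2 = A·v_1 = (8, 8, 0).
v_3 = A·v_2 = (8, 7, 4).
v_4 = A·v_3 = (8, 3, 8).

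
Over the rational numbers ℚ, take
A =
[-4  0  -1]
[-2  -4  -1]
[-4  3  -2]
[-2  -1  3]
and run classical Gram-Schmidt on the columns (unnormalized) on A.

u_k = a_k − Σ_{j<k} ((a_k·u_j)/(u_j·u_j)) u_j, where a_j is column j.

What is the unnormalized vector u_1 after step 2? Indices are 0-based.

u_1 = (-1/5, -41/10, 14/5, -11/10)

Step 1: u_0 = a_0 = (-4, -2, -4, -2).
Step 2: u_1 = a_1 − (-1/20)·u_0 = (-1/5, -41/10, 14/5, -11/10).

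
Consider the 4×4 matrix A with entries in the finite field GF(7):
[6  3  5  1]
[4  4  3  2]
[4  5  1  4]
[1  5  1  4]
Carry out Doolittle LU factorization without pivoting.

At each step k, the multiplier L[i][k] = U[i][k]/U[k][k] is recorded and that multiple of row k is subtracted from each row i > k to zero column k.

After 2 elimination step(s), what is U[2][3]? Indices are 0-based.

k=0: U[0][0]=6
  eliminate (1,0): mult=3, new row 1: (0, 2, 2, 6); set L[1][0]=3
  eliminate (2,0): mult=3, new row 2: (0, 3, 0, 1); set L[2][0]=3
  eliminate (3,0): mult=6, new row 3: (0, 1, 6, 5); set L[3][0]=6
k=1: U[1][1]=2
  eliminate (2,1): mult=5, new row 2: (0, 0, 4, 6); set L[2][1]=5
  eliminate (3,1): mult=4, new row 3: (0, 0, 5, 2); set L[3][1]=4

U[2][3] = 6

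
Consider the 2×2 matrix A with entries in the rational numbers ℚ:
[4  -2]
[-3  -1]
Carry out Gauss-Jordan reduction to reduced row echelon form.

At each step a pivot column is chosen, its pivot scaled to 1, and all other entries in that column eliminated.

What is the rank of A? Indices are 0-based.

rank = 2

pivot(0,0)=4: scale R0 → (1, -1/2)
  clear (1,0): R1 −= (-3)R0 → (0, -5/2)
pivot(1,1)=-5/2: scale R1 → (0, 1)
  clear (0,1): R0 −= (-1/2)R1 → (1, 0)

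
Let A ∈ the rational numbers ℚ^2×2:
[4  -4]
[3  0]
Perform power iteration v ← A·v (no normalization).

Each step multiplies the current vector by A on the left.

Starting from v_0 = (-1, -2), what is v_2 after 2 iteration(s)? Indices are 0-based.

v_2 = (28, 12)

v_0 = (-1, -2).
v_1 = A·v_0 = (4, -3).
v_2 = A·v_1 = (28, 12).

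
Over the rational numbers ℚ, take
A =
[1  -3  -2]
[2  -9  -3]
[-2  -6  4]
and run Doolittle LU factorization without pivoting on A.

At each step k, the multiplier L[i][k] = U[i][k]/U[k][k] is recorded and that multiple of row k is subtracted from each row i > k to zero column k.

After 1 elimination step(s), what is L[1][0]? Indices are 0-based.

L[1][0] = 2

Step 1: pivot at (0,0) is 1.
  row1 ← row1 − (2)·row0  ⇒  L[1][0]=2, U row1=(0, -3, 1)
  row2 ← row2 − (-2)·row0  ⇒  L[2][0]=-2, U row2=(0, -12, 0)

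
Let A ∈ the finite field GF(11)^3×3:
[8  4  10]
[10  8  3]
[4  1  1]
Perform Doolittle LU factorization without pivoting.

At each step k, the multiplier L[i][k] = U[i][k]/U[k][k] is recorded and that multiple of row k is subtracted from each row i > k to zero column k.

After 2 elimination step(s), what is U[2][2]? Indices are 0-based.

U[2][2] = 2

k=0: U[0][0]=8
  eliminate (1,0): mult=4, new row 1: (0, 3, 7); set L[1][0]=4
  eliminate (2,0): mult=6, new row 2: (0, 10, 7); set L[2][0]=6
k=1: U[1][1]=3
  eliminate (2,1): mult=7, new row 2: (0, 0, 2); set L[2][1]=7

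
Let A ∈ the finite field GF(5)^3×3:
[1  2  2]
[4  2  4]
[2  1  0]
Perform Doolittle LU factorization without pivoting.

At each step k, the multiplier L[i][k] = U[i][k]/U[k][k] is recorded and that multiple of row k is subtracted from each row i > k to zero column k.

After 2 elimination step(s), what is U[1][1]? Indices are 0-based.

k=0: U[0][0]=1
  eliminate (1,0): mult=4, new row 1: (0, 4, 1); set L[1][0]=4
  eliminate (2,0): mult=2, new row 2: (0, 2, 1); set L[2][0]=2
k=1: U[1][1]=4
  eliminate (2,1): mult=3, new row 2: (0, 0, 3); set L[2][1]=3

U[1][1] = 4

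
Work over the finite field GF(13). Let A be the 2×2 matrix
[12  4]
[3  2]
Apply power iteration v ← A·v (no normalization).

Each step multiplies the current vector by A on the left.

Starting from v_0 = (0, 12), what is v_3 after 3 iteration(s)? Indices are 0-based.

v_0 = (0, 12).
v_1 = A·v_0 = (9, 11).
v_2 = A·v_1 = (9, 10).
v_3 = A·v_2 = (5, 8).

v_3 = (5, 8)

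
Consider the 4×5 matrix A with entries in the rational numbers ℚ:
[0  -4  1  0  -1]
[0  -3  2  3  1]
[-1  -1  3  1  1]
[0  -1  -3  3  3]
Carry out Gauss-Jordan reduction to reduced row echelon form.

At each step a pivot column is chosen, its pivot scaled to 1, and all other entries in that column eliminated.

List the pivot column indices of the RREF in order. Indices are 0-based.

pivot columns: 0, 1, 2, 3

[1] R0 <-> R2
[1] R0 /= -1  ⇒  (1, 1, -3, -1, -1)
[2] R1 /= -3  ⇒  (0, 1, -2/3, -1, -1/3)
     R0 -= 1·R1  ⇒  (1, 0, -7/3, 0, -2/3)
     R2 -= -4·R1  ⇒  (0, 0, -5/3, -4, -7/3)
     R3 -= -1·R1  ⇒  (0, 0, -11/3, 2, 8/3)
[3] R2 /= -5/3  ⇒  (0, 0, 1, 12/5, 7/5)
     R0 -= -7/3·R2  ⇒  (1, 0, 0, 28/5, 13/5)
     R1 -= -2/3·R2  ⇒  (0, 1, 0, 3/5, 3/5)
     R3 -= -11/3·R2  ⇒  (0, 0, 0, 54/5, 39/5)
[4] R3 /= 54/5  ⇒  (0, 0, 0, 1, 13/18)
     R0 -= 28/5·R3  ⇒  (1, 0, 0, 0, -13/9)
     R1 -= 3/5·R3  ⇒  (0, 1, 0, 0, 1/6)
     R2 -= 12/5·R3  ⇒  (0, 0, 1, 0, -1/3)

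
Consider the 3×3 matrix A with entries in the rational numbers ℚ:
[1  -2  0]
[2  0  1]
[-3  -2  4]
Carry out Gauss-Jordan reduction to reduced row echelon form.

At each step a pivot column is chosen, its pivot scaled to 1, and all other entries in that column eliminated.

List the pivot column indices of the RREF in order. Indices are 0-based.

pivot columns: 0, 1, 2

pivot(0,0)=1: scale R0 → (1, -2, 0)
  clear (1,0): R1 −= (2)R0 → (0, 4, 1)
  clear (2,0): R2 −= (-3)R0 → (0, -8, 4)
pivot(1,1)=4: scale R1 → (0, 1, 1/4)
  clear (0,1): R0 −= (-2)R1 → (1, 0, 1/2)
  clear (2,1): R2 −= (-8)R1 → (0, 0, 6)
pivot(2,2)=6: scale R2 → (0, 0, 1)
  clear (0,2): R0 −= (1/2)R2 → (1, 0, 0)
  clear (1,2): R1 −= (1/4)R2 → (0, 1, 0)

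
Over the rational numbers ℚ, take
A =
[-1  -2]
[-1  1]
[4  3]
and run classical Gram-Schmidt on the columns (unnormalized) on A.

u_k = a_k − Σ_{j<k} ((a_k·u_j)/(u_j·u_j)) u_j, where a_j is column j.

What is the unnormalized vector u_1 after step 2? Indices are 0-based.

u_1 = (-23/18, 31/18, 1/9)

Step 1: u_0 = a_0 = (-1, -1, 4).
Step 2: u_1 = a_1 − (13/18)·u_0 = (-23/18, 31/18, 1/9).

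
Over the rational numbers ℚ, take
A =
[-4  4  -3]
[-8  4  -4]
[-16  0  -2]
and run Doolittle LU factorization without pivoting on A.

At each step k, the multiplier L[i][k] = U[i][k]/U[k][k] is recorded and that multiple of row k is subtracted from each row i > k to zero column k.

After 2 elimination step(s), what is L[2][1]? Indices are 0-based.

[col 0] pivot -4
  R1 -= 2*R0 → (0, -4, 2)  (L[1][0] := 2)
  R2 -= 4*R0 → (0, -16, 10)  (L[2][0] := 4)
[col 1] pivot -4
  R2 -= 4*R1 → (0, 0, 2)  (L[2][1] := 4)

L[2][1] = 4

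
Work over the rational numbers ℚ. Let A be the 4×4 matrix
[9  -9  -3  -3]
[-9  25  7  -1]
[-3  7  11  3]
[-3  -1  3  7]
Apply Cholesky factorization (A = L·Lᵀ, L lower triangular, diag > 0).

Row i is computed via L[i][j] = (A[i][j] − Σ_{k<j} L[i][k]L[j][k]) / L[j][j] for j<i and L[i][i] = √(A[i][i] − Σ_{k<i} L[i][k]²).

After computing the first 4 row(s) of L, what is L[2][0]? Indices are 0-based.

Step 1: L[0][0] = √(9) = 3.
  L[1][0] = (-9) / L[0][0] = -3.
Step 2: L[1][1] = √(16) = 4.
  L[2][0] = (-3) / L[0][0] = -1.
  L[2][1] = (4) / L[1][1] = 1.
Step 3: L[2][2] = √(9) = 3.
  L[3][0] = (-3) / L[0][0] = -1.
  L[3][1] = (-4) / L[1][1] = -1.
  L[3][2] = (3) / L[2][2] = 1.
Step 4: L[3][3] = √(4) = 2.

L[2][0] = -1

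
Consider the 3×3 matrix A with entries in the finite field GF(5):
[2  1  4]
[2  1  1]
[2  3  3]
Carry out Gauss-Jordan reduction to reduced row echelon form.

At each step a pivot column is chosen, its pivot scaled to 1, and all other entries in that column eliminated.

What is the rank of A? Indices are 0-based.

pivot(0,0)=2: scale R0 → (1, 3, 2)
  clear (1,0): R1 −= (2)R0 → (0, 0, 2)
  clear (2,0): R2 −= (2)R0 → (0, 2, 4)
pivot(1,1): swap R1↔R2
pivot(1,1)=2: scale R1 → (0, 1, 2)
  clear (0,1): R0 −= (3)R1 → (1, 0, 1)
pivot(2,2)=2: scale R2 → (0, 0, 1)
  clear (0,2): R0 −= (1)R2 → (1, 0, 0)
  clear (1,2): R1 −= (2)R2 → (0, 1, 0)

rank = 3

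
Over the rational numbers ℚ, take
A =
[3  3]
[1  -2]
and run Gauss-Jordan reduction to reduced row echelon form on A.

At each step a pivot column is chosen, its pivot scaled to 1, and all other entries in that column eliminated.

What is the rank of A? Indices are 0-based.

rank = 2

pivot(0,0)=3: scale R0 → (1, 1)
  clear (1,0): R1 −= (1)R0 → (0, -3)
pivot(1,1)=-3: scale R1 → (0, 1)
  clear (0,1): R0 −= (1)R1 → (1, 0)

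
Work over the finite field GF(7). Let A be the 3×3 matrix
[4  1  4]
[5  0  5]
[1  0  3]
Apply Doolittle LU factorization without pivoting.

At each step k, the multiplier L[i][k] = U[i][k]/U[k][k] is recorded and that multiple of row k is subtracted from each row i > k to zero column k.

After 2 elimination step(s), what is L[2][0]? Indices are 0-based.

L[2][0] = 2

Step 1: pivot at (0,0) is 4.
  row1 ← row1 − (3)·row0  ⇒  L[1][0]=3, U row1=(0, 4, 0)
  row2 ← row2 − (2)·row0  ⇒  L[2][0]=2, U row2=(0, 5, 2)
Step 2: pivot at (1,1) is 4.
  row2 ← row2 − (3)·row1  ⇒  L[2][1]=3, U row2=(0, 0, 2)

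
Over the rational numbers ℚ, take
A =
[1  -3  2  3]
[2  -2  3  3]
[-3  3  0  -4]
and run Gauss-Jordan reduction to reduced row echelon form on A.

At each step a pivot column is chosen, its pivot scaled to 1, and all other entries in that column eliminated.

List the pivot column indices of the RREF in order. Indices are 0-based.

pivot columns: 0, 1, 2

[1] R0 /= 1  ⇒  (1, -3, 2, 3)
     R1 -= 2·R0  ⇒  (0, 4, -1, -3)
     R2 -= -3·R0  ⇒  (0, -6, 6, 5)
[2] R1 /= 4  ⇒  (0, 1, -1/4, -3/4)
     R0 -= -3·R1  ⇒  (1, 0, 5/4, 3/4)
     R2 -= -6·R1  ⇒  (0, 0, 9/2, 1/2)
[3] R2 /= 9/2  ⇒  (0, 0, 1, 1/9)
     R0 -= 5/4·R2  ⇒  (1, 0, 0, 11/18)
     R1 -= -1/4·R2  ⇒  (0, 1, 0, -13/18)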